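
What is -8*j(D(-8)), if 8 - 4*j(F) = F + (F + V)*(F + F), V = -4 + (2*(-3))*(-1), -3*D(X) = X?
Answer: 352/9 ≈ 39.111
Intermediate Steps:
D(X) = -X/3
V = 2 (V = -4 - 6*(-1) = -4 + 6 = 2)
j(F) = 2 - F/4 - F*(2 + F)/2 (j(F) = 2 - (F + (F + 2)*(F + F))/4 = 2 - (F + (2 + F)*(2*F))/4 = 2 - (F + 2*F*(2 + F))/4 = 2 + (-F/4 - F*(2 + F)/2) = 2 - F/4 - F*(2 + F)/2)
-8*j(D(-8)) = -8*(2 - (-5)*(-8)/12 - (-⅓*(-8))²/2) = -8*(2 - 5/4*8/3 - (8/3)²/2) = -8*(2 - 10/3 - ½*64/9) = -8*(2 - 10/3 - 32/9) = -8*(-44/9) = 352/9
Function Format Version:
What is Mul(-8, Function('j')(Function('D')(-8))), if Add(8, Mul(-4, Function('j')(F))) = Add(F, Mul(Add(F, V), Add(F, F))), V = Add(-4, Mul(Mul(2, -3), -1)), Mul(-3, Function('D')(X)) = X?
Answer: Rational(352, 9) ≈ 39.111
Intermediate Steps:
Function('D')(X) = Mul(Rational(-1, 3), X)
V = 2 (V = Add(-4, Mul(-6, -1)) = Add(-4, 6) = 2)
Function('j')(F) = Add(2, Mul(Rational(-1, 4), F), Mul(Rational(-1, 2), F, Add(2, F))) (Function('j')(F) = Add(2, Mul(Rational(-1, 4), Add(F, Mul(Add(F, 2), Add(F, F))))) = Add(2, Mul(Rational(-1, 4), Add(F, Mul(Add(2, F), Mul(2, F))))) = Add(2, Mul(Rational(-1, 4), Add(F, Mul(2, F, Add(2, F))))) = Add(2, Add(Mul(Rational(-1, 4), F), Mul(Rational(-1, 2), F, Add(2, F)))) = Add(2, Mul(Rational(-1, 4), F), Mul(Rational(-1, 2), F, Add(2, F))))
Mul(-8, Function('j')(Function('D')(-8))) = Mul(-8, Add(2, Mul(Rational(-5, 4), Mul(Rational(-1, 3), -8)), Mul(Rational(-1, 2), Pow(Mul(Rational(-1, 3), -8), 2)))) = Mul(-8, Add(2, Mul(Rational(-5, 4), Rational(8, 3)), Mul(Rational(-1, 2), Pow(Rational(8, 3), 2)))) = Mul(-8, Add(2, Rational(-10, 3), Mul(Rational(-1, 2), Rational(64, 9)))) = Mul(-8, Add(2, Rational(-10, 3), Rational(-32, 9))) = Mul(-8, Rational(-44, 9)) = Rational(352, 9)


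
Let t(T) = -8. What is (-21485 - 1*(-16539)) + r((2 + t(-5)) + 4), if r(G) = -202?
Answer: -5148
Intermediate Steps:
(-21485 - 1*(-16539)) + r((2 + t(-5)) + 4) = (-21485 - 1*(-16539)) - 202 = (-21485 + 16539) - 202 = -4946 - 202 = -5148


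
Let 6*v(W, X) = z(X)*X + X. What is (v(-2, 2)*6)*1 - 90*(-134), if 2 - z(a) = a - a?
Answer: 12066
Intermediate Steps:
z(a) = 2 (z(a) = 2 - (a - a) = 2 - 1*0 = 2 + 0 = 2)
v(W, X) = X/2 (v(W, X) = (2*X + X)/6 = (3*X)/6 = X/2)
(v(-2, 2)*6)*1 - 90*(-134) = (((½)*2)*6)*1 - 90*(-134) = (1*6)*1 + 12060 = 6*1 + 12060 = 6 + 12060 = 12066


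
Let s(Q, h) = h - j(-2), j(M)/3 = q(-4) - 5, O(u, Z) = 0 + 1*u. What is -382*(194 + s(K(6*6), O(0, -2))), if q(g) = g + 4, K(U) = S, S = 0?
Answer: -79838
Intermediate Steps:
K(U) = 0
q(g) = 4 + g
O(u, Z) = u (O(u, Z) = 0 + u = u)
j(M) = -15 (j(M) = 3*((4 - 4) - 5) = 3*(0 - 5) = 3*(-5) = -15)
s(Q, h) = 15 + h (s(Q, h) = h - 1*(-15) = h + 15 = 15 + h)
-382*(194 + s(K(6*6), O(0, -2))) = -382*(194 + (15 + 0)) = -382*(194 + 15) = -382*209 = -79838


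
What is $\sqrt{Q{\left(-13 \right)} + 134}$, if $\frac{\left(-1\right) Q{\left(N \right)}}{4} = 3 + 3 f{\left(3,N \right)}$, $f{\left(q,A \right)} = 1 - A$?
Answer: $i \sqrt{46} \approx 6.7823 i$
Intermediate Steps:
$Q{\left(N \right)} = -24 + 12 N$ ($Q{\left(N \right)} = - 4 \left(3 + 3 \left(1 - N\right)\right) = - 4 \left(3 - \left(-3 + 3 N\right)\right) = - 4 \left(6 - 3 N\right) = -24 + 12 N$)
$\sqrt{Q{\left(-13 \right)} + 134} = \sqrt{\left(-24 + 12 \left(-13\right)\right) + 134} = \sqrt{\left(-24 - 156\right) + 134} = \sqrt{-180 + 134} = \sqrt{-46} = i \sqrt{46}$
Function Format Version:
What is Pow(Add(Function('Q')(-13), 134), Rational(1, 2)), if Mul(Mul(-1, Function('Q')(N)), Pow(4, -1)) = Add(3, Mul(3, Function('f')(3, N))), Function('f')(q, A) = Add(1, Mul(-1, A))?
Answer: Mul(I, Pow(46, Rational(1, 2))) ≈ Mul(6.7823, I)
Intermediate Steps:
Function('Q')(N) = Add(-24, Mul(12, N)) (Function('Q')(N) = Mul(-4, Add(3, Mul(3, Add(1, Mul(-1, N))))) = Mul(-4, Add(3, Add(3, Mul(-3, N)))) = Mul(-4, Add(6, Mul(-3, N))) = Add(-24, Mul(12, N)))
Pow(Add(Function('Q')(-13), 134), Rational(1, 2)) = Pow(Add(Add(-24, Mul(12, -13)), 134), Rational(1, 2)) = Pow(Add(Add(-24, -156), 134), Rational(1, 2)) = Pow(Add(-180, 134), Rational(1, 2)) = Pow(-46, Rational(1, 2)) = Mul(I, Pow(46, Rational(1, 2)))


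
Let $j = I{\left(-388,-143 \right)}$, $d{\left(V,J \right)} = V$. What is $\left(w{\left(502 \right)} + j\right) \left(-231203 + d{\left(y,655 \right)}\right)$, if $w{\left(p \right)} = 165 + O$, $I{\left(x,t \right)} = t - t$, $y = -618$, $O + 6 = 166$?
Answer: $-75341825$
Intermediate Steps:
$O = 160$ ($O = -6 + 166 = 160$)
$I{\left(x,t \right)} = 0$
$j = 0$
$w{\left(p \right)} = 325$ ($w{\left(p \right)} = 165 + 160 = 325$)
$\left(w{\left(502 \right)} + j\right) \left(-231203 + d{\left(y,655 \right)}\right) = \left(325 + 0\right) \left(-231203 - 618\right) = 325 \left(-231821\right) = -75341825$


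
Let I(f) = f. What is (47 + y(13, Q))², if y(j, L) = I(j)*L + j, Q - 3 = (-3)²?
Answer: 46656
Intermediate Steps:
Q = 12 (Q = 3 + (-3)² = 3 + 9 = 12)
y(j, L) = j + L*j (y(j, L) = j*L + j = L*j + j = j + L*j)
(47 + y(13, Q))² = (47 + 13*(1 + 12))² = (47 + 13*13)² = (47 + 169)² = 216² = 46656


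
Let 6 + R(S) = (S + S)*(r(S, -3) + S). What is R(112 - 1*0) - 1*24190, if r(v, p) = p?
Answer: 220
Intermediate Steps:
R(S) = -6 + 2*S*(-3 + S) (R(S) = -6 + (S + S)*(-3 + S) = -6 + (2*S)*(-3 + S) = -6 + 2*S*(-3 + S))
R(112 - 1*0) - 1*24190 = (-6 - 6*(112 - 1*0) + 2*(112 - 1*0)**2) - 1*24190 = (-6 - 6*(112 + 0) + 2*(112 + 0)**2) - 24190 = (-6 - 6*112 + 2*112**2) - 24190 = (-6 - 672 + 2*12544) - 24190 = (-6 - 672 + 25088) - 24190 = 24410 - 24190 = 220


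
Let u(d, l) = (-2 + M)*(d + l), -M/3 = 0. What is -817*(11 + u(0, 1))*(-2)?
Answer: 14706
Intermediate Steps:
M = 0 (M = -3*0 = 0)
u(d, l) = -2*d - 2*l (u(d, l) = (-2 + 0)*(d + l) = -2*(d + l) = -2*d - 2*l)
-817*(11 + u(0, 1))*(-2) = -817*(11 + (-2*0 - 2*1))*(-2) = -817*(11 + (0 - 2))*(-2) = -817*(11 - 2)*(-2) = -7353*(-2) = -817*(-18) = 14706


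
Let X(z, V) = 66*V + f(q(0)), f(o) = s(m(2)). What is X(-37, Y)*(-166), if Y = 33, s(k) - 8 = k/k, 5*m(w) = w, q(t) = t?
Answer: -363042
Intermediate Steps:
m(w) = w/5
s(k) = 9 (s(k) = 8 + k/k = 8 + 1 = 9)
f(o) = 9
X(z, V) = 9 + 66*V (X(z, V) = 66*V + 9 = 9 + 66*V)
X(-37, Y)*(-166) = (9 + 66*33)*(-166) = (9 + 2178)*(-166) = 2187*(-166) = -363042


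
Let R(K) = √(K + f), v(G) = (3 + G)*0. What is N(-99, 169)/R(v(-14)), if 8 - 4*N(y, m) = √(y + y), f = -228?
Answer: -√1254/152 - I*√57/57 ≈ -0.23297 - 0.13245*I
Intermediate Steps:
v(G) = 0
R(K) = √(-228 + K) (R(K) = √(K - 228) = √(-228 + K))
N(y, m) = 2 - √2*√y/4 (N(y, m) = 2 - √(y + y)/4 = 2 - √2*√y/4)
N(-99, 169)/R(v(-14)) = (2 - √2*√(-99)/4)/(√(-228 + 0)) = (2 - √2*3*I*√11/4)/(√(-228)) = (2 - 3*I*√22/4)/((2*I*√57)) = (2 - 3*I*√22/4)*(-I*√57/114) = -I*√57*(2 - 3*I*√22/4)/114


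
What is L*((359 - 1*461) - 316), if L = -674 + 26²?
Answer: -836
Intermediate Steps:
L = 2 (L = -674 + 676 = 2)
L*((359 - 1*461) - 316) = 2*((359 - 1*461) - 316) = 2*((359 - 461) - 316) = 2*(-102 - 316) = 2*(-418) = -836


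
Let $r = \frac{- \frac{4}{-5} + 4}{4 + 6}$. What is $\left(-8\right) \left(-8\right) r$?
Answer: $\frac{768}{25} \approx 30.72$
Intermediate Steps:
$r = \frac{12}{25}$ ($r = \frac{\left(-4\right) \left(- \frac{1}{5}\right) + 4}{10} = \left(\frac{4}{5} + 4\right) \frac{1}{10} = \frac{24}{5} \cdot \frac{1}{10} = \frac{12}{25} \approx 0.48$)
$\left(-8\right) \left(-8\right) r = \left(-8\right) \left(-8\right) \frac{12}{25} = 64 \cdot \frac{12}{25} = \frac{768}{25}$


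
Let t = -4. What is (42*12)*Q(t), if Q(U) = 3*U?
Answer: -6048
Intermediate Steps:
(42*12)*Q(t) = (42*12)*(3*(-4)) = 504*(-12) = -6048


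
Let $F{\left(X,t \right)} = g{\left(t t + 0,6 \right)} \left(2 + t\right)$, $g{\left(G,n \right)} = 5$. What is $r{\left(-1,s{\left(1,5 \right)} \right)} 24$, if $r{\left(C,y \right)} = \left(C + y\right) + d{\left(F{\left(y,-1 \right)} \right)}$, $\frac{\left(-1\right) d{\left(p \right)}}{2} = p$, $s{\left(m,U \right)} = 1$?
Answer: $-240$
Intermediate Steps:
$F{\left(X,t \right)} = 10 + 5 t$ ($F{\left(X,t \right)} = 5 \left(2 + t\right) = 10 + 5 t$)
$d{\left(p \right)} = - 2 p$
$r{\left(C,y \right)} = -10 + C + y$ ($r{\left(C,y \right)} = \left(C + y\right) - 2 \left(10 + 5 \left(-1\right)\right) = \left(C + y\right) - 2 \left(10 - 5\right) = \left(C + y\right) - 10 = -10 + C + y$)
$r{\left(-1,s{\left(1,5 \right)} \right)} 24 = \left(-10 - 1 + 1\right) 24 = \left(-10\right) 24 = -240$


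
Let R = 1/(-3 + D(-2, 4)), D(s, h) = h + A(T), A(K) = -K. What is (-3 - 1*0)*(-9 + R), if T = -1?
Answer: 51/2 ≈ 25.500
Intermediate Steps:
D(s, h) = 1 + h (D(s, h) = h - 1*(-1) = h + 1 = 1 + h)
R = 1/2 (R = 1/(-3 + (1 + 4)) = 1/(-3 + 5) = 1/2 ≈ 0.50000)
(-3 - 1*0)*(-9 + R) = (-3 - 1*0)*(-9 + 1/2) = (-3 + 0)*(-17/2) = -3*(-17/2) = 51/2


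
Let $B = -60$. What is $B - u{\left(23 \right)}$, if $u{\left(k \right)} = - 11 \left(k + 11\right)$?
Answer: $314$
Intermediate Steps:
$u{\left(k \right)} = -121 - 11 k$ ($u{\left(k \right)} = - 11 \left(11 + k\right) = -121 - 11 k$)
$B - u{\left(23 \right)} = -60 - \left(-121 - 253\right) = -60 - -374 = -60 + 374 = 314$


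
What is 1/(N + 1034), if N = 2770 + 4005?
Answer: 1/7809 ≈ 0.00012806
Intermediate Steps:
N = 6775
1/(N + 1034) = 1/(6775 + 1034) = 1/7809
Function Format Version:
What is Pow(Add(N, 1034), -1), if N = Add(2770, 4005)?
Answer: Rational(1, 7809) ≈ 0.00012806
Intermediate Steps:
N = 6775
Pow(Add(N, 1034), -1) = Pow(Add(6775, 1034), -1) = Pow(7809, -1) = Rational(1, 7809)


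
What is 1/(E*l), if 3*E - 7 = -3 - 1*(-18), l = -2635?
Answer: -3/57970 ≈ -5.1751e-5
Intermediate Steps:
E = 22/3 (E = 7/3 + (-3 - 1*(-18))/3 = 7/3 + (-3 + 18)/3 = 7/3 + (⅓)*15 = 7/3 + 5 = 22/3 ≈ 7.3333)
1/(E*l) = 1/((22/3)*(-2635)) = 1/(-57970/3) = -3/57970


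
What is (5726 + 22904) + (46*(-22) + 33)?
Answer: 27651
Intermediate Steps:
(5726 + 22904) + (46*(-22) + 33) = 28630 + (-1012 + 33) = 28630 - 979 = 27651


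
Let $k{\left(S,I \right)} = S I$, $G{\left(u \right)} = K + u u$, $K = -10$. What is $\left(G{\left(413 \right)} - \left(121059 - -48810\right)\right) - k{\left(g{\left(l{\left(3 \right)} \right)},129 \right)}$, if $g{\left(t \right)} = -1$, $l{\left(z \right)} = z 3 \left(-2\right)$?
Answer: $819$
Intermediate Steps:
$G{\left(u \right)} = -10 + u^{2}$ ($G{\left(u \right)} = -10 + u u = -10 + u^{2}$)
$l{\left(z \right)} = - 6 z$ ($l{\left(z \right)} = 3 z \left(-2\right) = - 6 z$)
$k{\left(S,I \right)} = I S$
$\left(G{\left(413 \right)} - \left(121059 - -48810\right)\right) - k{\left(g{\left(l{\left(3 \right)} \right)},129 \right)} = \left(\left(-10 + 413^{2}\right) - \left(121059 - -48810\right)\right) - 129 \left(-1\right) = \left(\left(-10 + 170569\right) - \left(121059 + 48810\right)\right) - -129 = \left(170559 - 169869\right) + 129 = 690 + 129 = 819$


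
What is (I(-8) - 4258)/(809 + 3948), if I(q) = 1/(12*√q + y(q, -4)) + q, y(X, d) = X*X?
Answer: (-102384*√2 + 273023*I)/(38056*(-8*I + 3*√2)) ≈ -0.89678 - 1.3595e-6*I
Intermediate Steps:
y(X, d) = X²
I(q) = q + 1/(q² + 12*√q) (I(q) = 1/(12*√q + q²) + q = 1/(q² + 12*√q) + q = q + 1/(q² + 12*√q))
(I(-8) - 4258)/(809 + 3948) = ((1 + (-8)³ + 12*(-8)^(3/2))/((-8)² + 12*√(-8)) - 4258)/(809 + 3948) = ((1 - 512 + 12*(-16*I*√2))/(64 + 12*(2*I*√2)) - 4258)/4757 = ((1 - 512 - 192*I*√2)/(64 + 24*I*√2) - 4258)*(1/4757) = ((-511 - 192*I*√2)/(64 + 24*I*√2) - 4258)*(1/4757) = (-4258 + (-511 - 192*I*√2)/(64 + 24*I*√2))*(1/4757) = -4258/4757 + (-511 - 192*I*√2)/(4757*(64 + 24*I*√2))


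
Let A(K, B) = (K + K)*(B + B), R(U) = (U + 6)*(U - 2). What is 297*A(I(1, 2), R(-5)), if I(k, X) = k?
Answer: -8316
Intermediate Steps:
R(U) = (-2 + U)*(6 + U) (R(U) = (6 + U)*(-2 + U) = (-2 + U)*(6 + U))
A(K, B) = 4*B*K (A(K, B) = (2*K)*(2*B) = 4*B*K)
297*A(I(1, 2), R(-5)) = 297*(4*(-12 + (-5)**2 + 4*(-5))*1) = 297*(4*(-12 + 25 - 20)*1) = 297*(4*(-7)*1) = 297*(-28) = -8316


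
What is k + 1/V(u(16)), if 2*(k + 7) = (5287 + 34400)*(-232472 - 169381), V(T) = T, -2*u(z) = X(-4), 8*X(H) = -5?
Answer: -79741700093/10 ≈ -7.9742e+9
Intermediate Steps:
X(H) = -5/8 (X(H) = (1/8)*(-5) = -5/8)
u(z) = 5/16 (u(z) = -1/2*(-5/8) = 5/16)
k = -15948340025/2 (k = -7 + ((5287 + 34400)*(-232472 - 169381))/2 = -7 + (39687*(-401853))/2 = -7 + (1/2)*(-15948340011) = -7 - 15948340011/2 = -15948340025/2 ≈ -7.9742e+9)
k + 1/V(u(16)) = -15948340025/2 + 1/(5/16) = -15948340025/2 + 16/5 = -79741700093/10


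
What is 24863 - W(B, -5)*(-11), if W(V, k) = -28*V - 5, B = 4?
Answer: 23576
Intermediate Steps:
W(V, k) = -5 - 28*V
24863 - W(B, -5)*(-11) = 24863 - (-5 - 28*4)*(-11) = 24863 - (-5 - 112)*(-11) = 24863 - (-117)*(-11) = 24863 - 1*1287 = 24863 - 1287 = 23576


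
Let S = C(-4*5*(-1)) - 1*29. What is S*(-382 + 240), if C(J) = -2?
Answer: 4402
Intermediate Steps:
S = -31 (S = -2 - 1*29 = -2 - 29 = -31)
S*(-382 + 240) = -31*(-382 + 240) = -31*(-142) = 4402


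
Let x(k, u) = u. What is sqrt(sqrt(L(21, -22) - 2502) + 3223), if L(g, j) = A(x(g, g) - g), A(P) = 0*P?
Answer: sqrt(3223 + 3*I*sqrt(278)) ≈ 56.773 + 0.4405*I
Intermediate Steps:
A(P) = 0
L(g, j) = 0
sqrt(sqrt(L(21, -22) - 2502) + 3223) = sqrt(sqrt(0 - 2502) + 3223) = sqrt(sqrt(-2502) + 3223) = sqrt(3*I*sqrt(278) + 3223) = sqrt(3223 + 3*I*sqrt(278))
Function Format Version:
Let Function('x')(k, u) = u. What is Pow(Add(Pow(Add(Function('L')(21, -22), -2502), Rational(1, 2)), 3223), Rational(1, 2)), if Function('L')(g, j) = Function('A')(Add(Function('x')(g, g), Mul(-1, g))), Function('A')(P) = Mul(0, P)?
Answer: Pow(Add(3223, Mul(3, I, Pow(278, Rational(1, 2)))), Rational(1, 2)) ≈ Add(56.773, Mul(0.4405, I))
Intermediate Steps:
Function('A')(P) = 0
Function('L')(g, j) = 0
Pow(Add(Pow(Add(Function('L')(21, -22), -2502), Rational(1, 2)), 3223), Rational(1, 2)) = Pow(Add(Pow(Add(0, -2502), Rational(1, 2)), 3223), Rational(1, 2)) = Pow(Add(Pow(-2502, Rational(1, 2)), 3223), Rational(1, 2)) = Pow(Add(Mul(3, I, Pow(278, Rational(1, 2))), 3223), Rational(1, 2)) = Pow(Add(3223, Mul(3, I, Pow(278, Rational(1, 2)))), Rational(1, 2))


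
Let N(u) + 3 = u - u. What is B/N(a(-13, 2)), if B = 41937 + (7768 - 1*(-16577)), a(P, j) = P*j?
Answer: -22094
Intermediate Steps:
N(u) = -3 (N(u) = -3 + (u - u) = -3 + 0 = -3)
B = 66282 (B = 41937 + (7768 + 16577) = 41937 + 24345 = 66282)
B/N(a(-13, 2)) = 66282/(-3) = 66282*(-⅓) = -22094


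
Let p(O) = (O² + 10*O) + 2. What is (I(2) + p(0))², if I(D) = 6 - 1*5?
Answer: 9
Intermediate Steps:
I(D) = 1 (I(D) = 6 - 5 = 1)
p(O) = 2 + O² + 10*O
(I(2) + p(0))² = (1 + (2 + 0² + 10*0))² = (1 + (2 + 0 + 0))² = (1 + 2)² = 3² = 9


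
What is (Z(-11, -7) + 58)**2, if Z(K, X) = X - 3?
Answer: 2304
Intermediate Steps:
Z(K, X) = -3 + X
(Z(-11, -7) + 58)**2 = ((-3 - 7) + 58)**2 = (-10 + 58)**2 = 48**2 = 2304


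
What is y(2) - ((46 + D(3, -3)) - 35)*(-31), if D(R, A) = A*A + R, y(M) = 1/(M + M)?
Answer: 2853/4 ≈ 713.25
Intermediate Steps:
y(M) = 1/(2*M)
D(R, A) = R + A² (D(R, A) = A² + R = R + A²)
y(2) - ((46 + D(3, -3)) - 35)*(-31) = (½)/2 - ((46 + (3 + (-3)²)) - 35)*(-31) = (½)*(½) - ((46 + (3 + 9)) - 35)*(-31) = ¼ - ((46 + 12) - 35)*(-31) = ¼ - (58 - 35)*(-31) = ¼ - 1*23*(-31) = ¼ - 23*(-31) = ¼ + 713 = 2853/4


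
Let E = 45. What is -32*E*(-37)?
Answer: 53280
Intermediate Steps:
-32*E*(-37) = -32*45*(-37) = -1440*(-37) = 53280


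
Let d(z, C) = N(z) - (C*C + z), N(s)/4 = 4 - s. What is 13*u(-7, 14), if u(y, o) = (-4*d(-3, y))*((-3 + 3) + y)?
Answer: -6552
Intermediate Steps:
N(s) = 16 - 4*s (N(s) = 4*(4 - s) = 16 - 4*s)
d(z, C) = 16 - C² - 5*z (d(z, C) = (16 - 4*z) - (C*C + z) = (16 - 4*z) - (C² + z) = (16 - 4*z) - (z + C²) = (16 - 4*z) + (-z - C²) = 16 - C² - 5*z)
u(y, o) = y*(-124 + 4*y²) (u(y, o) = (-4*(16 - y² - 5*(-3)))*((-3 + 3) + y) = (-4*(16 - y² + 15))*(0 + y) = (-4*(31 - y²))*y = (-124 + 4*y²)*y = y*(-124 + 4*y²))
13*u(-7, 14) = 13*(4*(-7)*(-31 + (-7)²)) = 13*(4*(-7)*(-31 + 49)) = 13*(4*(-7)*18) = 13*(-504) = -6552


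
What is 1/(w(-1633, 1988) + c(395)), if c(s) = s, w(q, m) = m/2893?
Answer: 2893/1144723 ≈ 0.0025272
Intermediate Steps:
w(q, m) = m/2893 (w(q, m) = m*(1/2893) = m/2893)
1/(w(-1633, 1988) + c(395)) = 1/((1/2893)*1988 + 395) = 1/(1988/2893 + 395) = 1/(1144723/2893) = 2893/1144723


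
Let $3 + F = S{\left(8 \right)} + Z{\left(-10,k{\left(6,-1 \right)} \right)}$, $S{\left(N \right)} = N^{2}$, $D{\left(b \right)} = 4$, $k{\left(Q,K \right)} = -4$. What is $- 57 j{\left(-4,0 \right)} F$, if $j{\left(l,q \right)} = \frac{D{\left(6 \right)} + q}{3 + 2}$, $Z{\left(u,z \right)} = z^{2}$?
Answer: $- \frac{17556}{5} \approx -3511.2$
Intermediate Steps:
$j{\left(l,q \right)} = \frac{4}{5} + \frac{q}{5}$ ($j{\left(l,q \right)} = \frac{4 + q}{3 + 2} = \frac{4 + q}{5} = \left(4 + q\right) \frac{1}{5} = \frac{4}{5} + \frac{q}{5}$)
$F = 77$ ($F = -3 + \left(8^{2} + \left(-4\right)^{2}\right) = -3 + \left(64 + 16\right) = -3 + 80 = 77$)
$- 57 j{\left(-4,0 \right)} F = - 57 \left(\frac{4}{5} + \frac{1}{5} \cdot 0\right) 77 = - 57 \left(\frac{4}{5} + 0\right) 77 = \left(-57\right) \frac{4}{5} \cdot 77 = \left(- \frac{228}{5}\right) 77 = - \frac{17556}{5}$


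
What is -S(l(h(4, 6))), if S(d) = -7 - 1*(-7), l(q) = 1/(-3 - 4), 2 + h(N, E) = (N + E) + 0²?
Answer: 0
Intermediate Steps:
h(N, E) = -2 + E + N (h(N, E) = -2 + ((N + E) + 0²) = -2 + ((E + N) + 0) = -2 + (E + N) = -2 + E + N)
l(q) = -⅐ (l(q) = 1/(-7) = -⅐)
S(d) = 0 (S(d) = -7 + 7 = 0)
-S(l(h(4, 6))) = -1*0 = 0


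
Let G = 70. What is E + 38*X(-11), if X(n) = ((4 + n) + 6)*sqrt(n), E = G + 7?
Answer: 77 - 38*I*sqrt(11) ≈ 77.0 - 126.03*I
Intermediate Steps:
E = 77 (E = 70 + 7 = 77)
X(n) = sqrt(n)*(10 + n) (X(n) = (10 + n)*sqrt(n) = sqrt(n)*(10 + n))
E + 38*X(-11) = 77 + 38*(sqrt(-11)*(10 - 11)) = 77 + 38*((I*sqrt(11))*(-1)) = 77 + 38*(-I*sqrt(11)) = 77 - 38*I*sqrt(11)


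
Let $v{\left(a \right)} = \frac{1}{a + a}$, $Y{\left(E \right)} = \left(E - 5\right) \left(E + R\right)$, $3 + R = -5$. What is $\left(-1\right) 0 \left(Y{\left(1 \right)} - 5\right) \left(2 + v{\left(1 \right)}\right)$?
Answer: $0$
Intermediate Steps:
$R = -8$ ($R = -3 - 5 = -8$)
$Y{\left(E \right)} = \left(-8 + E\right) \left(-5 + E\right)$ ($Y{\left(E \right)} = \left(E - 5\right) \left(E - 8\right) = \left(-5 + E\right) \left(-8 + E\right) = \left(-8 + E\right) \left(-5 + E\right)$)
$v{\left(a \right)} = \frac{1}{2 a}$
$\left(-1\right) 0 \left(Y{\left(1 \right)} - 5\right) \left(2 + v{\left(1 \right)}\right) = \left(-1\right) 0 \left(\left(40 + 1^{2} - 13\right) - 5\right) \left(2 + \frac{1}{2 \cdot 1}\right) = 0 \left(\left(40 + 1 - 13\right) - 5\right) \left(2 + \frac{1}{2} \cdot 1\right) = 0 \left(28 - 5\right) \left(2 + \frac{1}{2}\right) = 0 \cdot 23 \cdot \frac{5}{2} = 0 \cdot \frac{115}{2} = 0$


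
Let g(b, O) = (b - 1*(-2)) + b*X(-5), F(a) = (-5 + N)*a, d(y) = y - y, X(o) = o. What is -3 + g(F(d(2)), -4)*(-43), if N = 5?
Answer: -89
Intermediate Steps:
d(y) = 0
F(a) = 0 (F(a) = (-5 + 5)*a = 0*a = 0)
g(b, O) = 2 - 4*b (g(b, O) = (b - 1*(-2)) + b*(-5) = (b + 2) - 5*b = (2 + b) - 5*b = 2 - 4*b)
-3 + g(F(d(2)), -4)*(-43) = -3 + (2 - 4*0)*(-43) = -3 + (2 + 0)*(-43) = -3 + 2*(-43) = -3 - 86 = -89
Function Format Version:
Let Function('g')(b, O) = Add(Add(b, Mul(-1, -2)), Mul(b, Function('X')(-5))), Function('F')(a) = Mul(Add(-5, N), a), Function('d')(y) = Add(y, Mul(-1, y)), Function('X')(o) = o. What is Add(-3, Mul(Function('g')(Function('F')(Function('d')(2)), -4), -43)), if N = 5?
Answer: -89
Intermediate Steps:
Function('d')(y) = 0
Function('F')(a) = 0 (Function('F')(a) = Mul(Add(-5, 5), a) = Mul(0, a) = 0)
Function('g')(b, O) = Add(2, Mul(-4, b)) (Function('g')(b, O) = Add(Add(b, Mul(-1, -2)), Mul(b, -5)) = Add(Add(b, 2), Mul(-5, b)) = Add(Add(2, b), Mul(-5, b)) = Add(2, Mul(-4, b)))
Add(-3, Mul(Function('g')(Function('F')(Function('d')(2)), -4), -43)) = Add(-3, Mul(Add(2, Mul(-4, 0)), -43)) = Add(-3, Mul(Add(2, 0), -43)) = Add(-3, Mul(2, -43)) = Add(-3, -86) = -89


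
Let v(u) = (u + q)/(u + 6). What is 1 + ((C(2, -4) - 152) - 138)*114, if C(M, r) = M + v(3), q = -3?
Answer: -32831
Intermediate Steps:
v(u) = (-3 + u)/(6 + u) (v(u) = (u - 3)/(u + 6) = (-3 + u)/(6 + u))
C(M, r) = M (C(M, r) = M + (-3 + 3)/(6 + 3) = M + 0/9 = M + (1/9)*0 = M + 0 = M)
1 + ((C(2, -4) - 152) - 138)*114 = 1 + ((2 - 152) - 138)*114 = 1 + (-150 - 138)*114 = 1 - 288*114 = 1 - 32832 = -32831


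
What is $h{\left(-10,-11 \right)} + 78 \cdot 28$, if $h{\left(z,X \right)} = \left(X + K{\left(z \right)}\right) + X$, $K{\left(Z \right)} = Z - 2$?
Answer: $2150$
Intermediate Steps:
$K{\left(Z \right)} = -2 + Z$ ($K{\left(Z \right)} = Z - 2 = -2 + Z$)
$h{\left(z,X \right)} = -2 + z + 2 X$ ($h{\left(z,X \right)} = \left(X + \left(-2 + z\right)\right) + X = \left(-2 + X + z\right) + X = -2 + z + 2 X$)
$h{\left(-10,-11 \right)} + 78 \cdot 28 = \left(-2 - 10 + 2 \left(-11\right)\right) + 78 \cdot 28 = \left(-2 - 10 - 22\right) + 2184 = -34 + 2184 = 2150$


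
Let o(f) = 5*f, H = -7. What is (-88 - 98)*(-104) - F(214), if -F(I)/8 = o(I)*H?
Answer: -40576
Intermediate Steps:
F(I) = 280*I (F(I) = -8*5*I*(-7) = -(-280)*I = 280*I)
(-88 - 98)*(-104) - F(214) = (-88 - 98)*(-104) - 280*214 = -186*(-104) - 1*59920 = 19344 - 59920 = -40576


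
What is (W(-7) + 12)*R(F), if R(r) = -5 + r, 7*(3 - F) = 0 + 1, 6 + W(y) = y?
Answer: 15/7 ≈ 2.1429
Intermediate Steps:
W(y) = -6 + y
F = 20/7 (F = 3 - (0 + 1)/7 = 3 - ⅐*1 = 3 - ⅐ = 20/7 ≈ 2.8571)
(W(-7) + 12)*R(F) = ((-6 - 7) + 12)*(-5 + 20/7) = (-13 + 12)*(-15/7) = -1*(-15/7) = 15/7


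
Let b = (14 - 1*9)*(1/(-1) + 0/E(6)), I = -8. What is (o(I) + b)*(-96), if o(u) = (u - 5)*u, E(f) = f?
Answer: -9504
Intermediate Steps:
o(u) = u*(-5 + u) (o(u) = (-5 + u)*u = u*(-5 + u))
b = -5 (b = (14 - 1*9)*(1/(-1) + 0/6) = (14 - 9)*(1*(-1) + 0*(⅙)) = 5*(-1 + 0) = 5*(-1) = -5)
(o(I) + b)*(-96) = (-8*(-5 - 8) - 5)*(-96) = (-8*(-13) - 5)*(-96) = (104 - 5)*(-96) = 99*(-96) = -9504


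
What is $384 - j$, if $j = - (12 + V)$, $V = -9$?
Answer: $387$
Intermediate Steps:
$j = -3$ ($j = - (12 - 9) = \left(-1\right) 3 = -3$)
$384 - j = 384 - -3 = 384 + 3 = 387$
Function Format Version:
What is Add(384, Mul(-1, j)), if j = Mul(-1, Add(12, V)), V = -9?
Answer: 387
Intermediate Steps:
j = -3 (j = Mul(-1, Add(12, -9)) = Mul(-1, 3) = -3)
Add(384, Mul(-1, j)) = Add(384, Mul(-1, -3)) = Add(384, 3) = 387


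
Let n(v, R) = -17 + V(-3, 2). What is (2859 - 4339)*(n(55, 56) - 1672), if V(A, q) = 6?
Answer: 2490840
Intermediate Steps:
n(v, R) = -11 (n(v, R) = -17 + 6 = -11)
(2859 - 4339)*(n(55, 56) - 1672) = (2859 - 4339)*(-11 - 1672) = -1480*(-1683) = 2490840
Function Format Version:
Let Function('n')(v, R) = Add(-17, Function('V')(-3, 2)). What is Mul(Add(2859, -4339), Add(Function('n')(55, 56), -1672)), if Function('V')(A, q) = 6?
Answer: 2490840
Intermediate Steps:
Function('n')(v, R) = -11 (Function('n')(v, R) = Add(-17, 6) = -11)
Mul(Add(2859, -4339), Add(Function('n')(55, 56), -1672)) = Mul(Add(2859, -4339), Add(-11, -1672)) = Mul(-1480, -1683) = 2490840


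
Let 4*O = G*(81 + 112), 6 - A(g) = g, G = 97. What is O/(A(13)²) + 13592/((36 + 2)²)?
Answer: 7424289/70756 ≈ 104.93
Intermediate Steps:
A(g) = 6 - g
O = 18721/4 (O = (97*(81 + 112))/4 = (97*193)/4 = (¼)*18721 = 18721/4 ≈ 4680.3)
O/(A(13)²) + 13592/((36 + 2)²) = 18721/(4*((6 - 1*13)²)) + 13592/((36 + 2)²) = 18721/(4*((6 - 13)²)) + 13592/(38²) = 18721/(4*((-7)²)) + 13592/1444 = (18721/4)/49 + 13592*(1/1444) = (18721/4)*(1/49) + 3398/361 = 18721/196 + 3398/361 = 7424289/70756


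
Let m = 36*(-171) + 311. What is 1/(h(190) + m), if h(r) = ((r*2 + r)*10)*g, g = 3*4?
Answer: 1/62555 ≈ 1.5986e-5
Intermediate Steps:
g = 12
h(r) = 360*r (h(r) = ((r*2 + r)*10)*12 = ((2*r + r)*10)*12 = ((3*r)*10)*12 = (30*r)*12 = 360*r)
m = -5845 (m = -6156 + 311 = -5845)
1/(h(190) + m) = 1/(360*190 - 5845) = 1/(68400 - 5845) = 1/62555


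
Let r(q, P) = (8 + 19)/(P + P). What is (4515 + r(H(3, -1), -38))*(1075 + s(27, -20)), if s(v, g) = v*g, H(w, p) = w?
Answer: 183565455/76 ≈ 2.4153e+6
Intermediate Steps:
s(v, g) = g*v
r(q, P) = 27/(2*P) (r(q, P) = 27/((2*P)) = 27*(1/(2*P)) = 27/(2*P))
(4515 + r(H(3, -1), -38))*(1075 + s(27, -20)) = (4515 + (27/2)/(-38))*(1075 - 20*27) = (4515 + (27/2)*(-1/38))*(1075 - 540) = (4515 - 27/76)*535 = (343113/76)*535 = 183565455/76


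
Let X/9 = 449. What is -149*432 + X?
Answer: -60327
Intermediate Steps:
X = 4041 (X = 9*449 = 4041)
-149*432 + X = -149*432 + 4041 = -64368 + 4041 = -60327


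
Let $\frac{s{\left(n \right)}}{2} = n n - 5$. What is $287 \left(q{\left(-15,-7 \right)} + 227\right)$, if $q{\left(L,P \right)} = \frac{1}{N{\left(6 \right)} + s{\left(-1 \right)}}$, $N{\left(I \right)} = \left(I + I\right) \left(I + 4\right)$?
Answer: $\frac{1042425}{16} \approx 65152.0$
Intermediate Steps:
$s{\left(n \right)} = -10 + 2 n^{2}$ ($s{\left(n \right)} = 2 \left(n n - 5\right) = 2 \left(n^{2} - 5\right) = 2 \left(-5 + n^{2}\right) = -10 + 2 n^{2}$)
$N{\left(I \right)} = 2 I \left(4 + I\right)$
$q{\left(L,P \right)} = \frac{1}{112}$ ($q{\left(L,P \right)} = \frac{1}{2 \cdot 6 \left(4 + 6\right) - \left(10 - 2 \left(-1\right)^{2}\right)} = \frac{1}{2 \cdot 6 \cdot 10 + \left(-10 + 2 \cdot 1\right)} = \frac{1}{120 + \left(-10 + 2\right)} = \frac{1}{120 - 8} = \frac{1}{112}$)
$287 \left(q{\left(-15,-7 \right)} + 227\right) = 287 \left(\frac{1}{112} + 227\right) = 287 \cdot \frac{25425}{112} = \frac{1042425}{16}$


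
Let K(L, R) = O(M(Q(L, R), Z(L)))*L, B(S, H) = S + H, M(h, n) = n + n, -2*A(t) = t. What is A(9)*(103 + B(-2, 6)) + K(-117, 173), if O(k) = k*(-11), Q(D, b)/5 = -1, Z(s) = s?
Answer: -603279/2 ≈ -3.0164e+5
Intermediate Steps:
A(t) = -t/2
Q(D, b) = -5 (Q(D, b) = 5*(-1) = -5)
M(h, n) = 2*n
B(S, H) = H + S
O(k) = -11*k
K(L, R) = -22*L² (K(L, R) = (-22*L)*L = -22*L²)
A(9)*(103 + B(-2, 6)) + K(-117, 173) = (-½*9)*(103 + (6 - 2)) - 22*(-117)² = -9*(103 + 4)/2 - 22*13689 = -9/2*107 - 301158 = -963/2 - 301158 = -603279/2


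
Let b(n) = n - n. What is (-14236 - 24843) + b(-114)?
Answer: -39079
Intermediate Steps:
b(n) = 0
(-14236 - 24843) + b(-114) = (-14236 - 24843) + 0 = -39079 + 0 = -39079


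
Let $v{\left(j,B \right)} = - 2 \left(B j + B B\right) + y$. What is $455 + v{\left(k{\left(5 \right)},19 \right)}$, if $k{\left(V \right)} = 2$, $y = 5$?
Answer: $-338$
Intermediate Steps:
$v{\left(j,B \right)} = 5 - 2 B^{2} - 2 B j$ ($v{\left(j,B \right)} = - 2 \left(B j + B B\right) + 5 = - 2 \left(B j + B^{2}\right) + 5 = - 2 \left(B^{2} + B j\right) + 5 = \left(- 2 B^{2} - 2 B j\right) + 5 = 5 - 2 B^{2} - 2 B j$)
$455 + v{\left(k{\left(5 \right)},19 \right)} = 455 - \left(-5 + 76 + 722\right) = 455 - 793 = -338$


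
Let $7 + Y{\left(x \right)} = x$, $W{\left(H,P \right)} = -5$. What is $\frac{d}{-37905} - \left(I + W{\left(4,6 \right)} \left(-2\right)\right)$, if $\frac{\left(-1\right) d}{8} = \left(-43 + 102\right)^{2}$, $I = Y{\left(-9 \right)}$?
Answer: $\frac{255278}{37905} \approx 6.7347$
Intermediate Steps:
$Y{\left(x \right)} = -7 + x$
$I = -16$ ($I = -7 - 9 = -16$)
$d = -27848$ ($d = - 8 \left(-43 + 102\right)^{2} = - 8 \cdot 59^{2} = \left(-8\right) 3481 = -27848$)
$\frac{d}{-37905} - \left(I + W{\left(4,6 \right)} \left(-2\right)\right) = - \frac{27848}{-37905} - \left(-16 - -10\right) = \left(-27848\right) \left(- \frac{1}{37905}\right) - \left(-16 + 10\right) = \frac{27848}{37905} - -6 = \frac{27848}{37905} + 6 = \frac{255278}{37905}$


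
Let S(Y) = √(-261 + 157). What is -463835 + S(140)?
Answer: -463835 + 2*I*√26 ≈ -4.6384e+5 + 10.198*I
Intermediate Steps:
S(Y) = 2*I*√26 (S(Y) = √(-104) = 2*I*√26)
-463835 + S(140) = -463835 + 2*I*√26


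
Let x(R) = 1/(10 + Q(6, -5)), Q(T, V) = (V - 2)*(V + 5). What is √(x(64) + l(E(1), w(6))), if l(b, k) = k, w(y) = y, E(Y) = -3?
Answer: √610/10 ≈ 2.4698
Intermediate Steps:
Q(T, V) = (-2 + V)*(5 + V)
x(R) = ⅒ (x(R) = 1/(10 + (-10 + (-5)² + 3*(-5))) = 1/(10 + (-10 + 25 - 15)) = 1/(10 + 0) = 1/10 = ⅒)
√(x(64) + l(E(1), w(6))) = √(⅒ + 6) = √(61/10) = √610/10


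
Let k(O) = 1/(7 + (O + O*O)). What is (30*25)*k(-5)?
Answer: 250/9 ≈ 27.778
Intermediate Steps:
k(O) = 1/(7 + O + O²) (k(O) = 1/(7 + (O + O²)) = 1/(7 + O + O²))
(30*25)*k(-5) = (30*25)/(7 - 5 + (-5)²) = 750/(7 - 5 + 25) = 750/27 = 750*(1/27) = 250/9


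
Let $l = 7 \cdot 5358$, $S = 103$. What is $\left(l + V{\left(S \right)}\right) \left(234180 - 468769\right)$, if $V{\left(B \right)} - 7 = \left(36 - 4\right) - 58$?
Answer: $-8794037843$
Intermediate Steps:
$l = 37506$
$V{\left(B \right)} = -19$ ($V{\left(B \right)} = 7 + \left(\left(36 - 4\right) - 58\right) = 7 + \left(32 - 58\right) = 7 - 26 = -19$)
$\left(l + V{\left(S \right)}\right) \left(234180 - 468769\right) = \left(37506 - 19\right) \left(234180 - 468769\right) = 37487 \left(-234589\right) = -8794037843$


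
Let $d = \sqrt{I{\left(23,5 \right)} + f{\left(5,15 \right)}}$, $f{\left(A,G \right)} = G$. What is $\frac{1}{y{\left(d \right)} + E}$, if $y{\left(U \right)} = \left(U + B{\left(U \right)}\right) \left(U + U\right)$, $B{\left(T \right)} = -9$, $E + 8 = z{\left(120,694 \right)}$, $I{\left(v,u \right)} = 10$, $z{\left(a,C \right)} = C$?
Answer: $\frac{1}{646} \approx 0.001548$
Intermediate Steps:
$E = 686$ ($E = -8 + 694 = 686$)
$d = 5$ ($d = \sqrt{10 + 15} = \sqrt{25} = 5$)
$y{\left(U \right)} = 2 U \left(-9 + U\right)$ ($y{\left(U \right)} = \left(U - 9\right) \left(U + U\right) = \left(-9 + U\right) 2 U = 2 U \left(-9 + U\right)$)
$\frac{1}{y{\left(d \right)} + E} = \frac{1}{2 \cdot 5 \left(-9 + 5\right) + 686} = \frac{1}{2 \cdot 5 \left(-4\right) + 686} = \frac{1}{-40 + 686} = \frac{1}{646}$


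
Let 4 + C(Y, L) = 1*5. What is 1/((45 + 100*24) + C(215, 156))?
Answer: 1/2446 ≈ 0.00040883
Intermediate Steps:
C(Y, L) = 1 (C(Y, L) = -4 + 1*5 = -4 + 5 = 1)
1/((45 + 100*24) + C(215, 156)) = 1/((45 + 100*24) + 1) = 1/((45 + 2400) + 1) = 1/(2445 + 1) = 1/2446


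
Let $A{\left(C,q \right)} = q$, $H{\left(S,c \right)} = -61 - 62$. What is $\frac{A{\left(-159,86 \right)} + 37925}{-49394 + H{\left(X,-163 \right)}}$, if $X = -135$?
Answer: $- \frac{38011}{49517} \approx -0.76764$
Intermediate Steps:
$H{\left(S,c \right)} = -123$ ($H{\left(S,c \right)} = -61 - 62 = -123$)
$\frac{A{\left(-159,86 \right)} + 37925}{-49394 + H{\left(X,-163 \right)}} = \frac{86 + 37925}{-49394 - 123} = \frac{38011}{-49517} = 38011 \left(- \frac{1}{49517}\right) = - \frac{38011}{49517}$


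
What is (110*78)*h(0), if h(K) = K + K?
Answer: 0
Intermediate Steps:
h(K) = 2*K
(110*78)*h(0) = (110*78)*(2*0) = 8580*0 = 0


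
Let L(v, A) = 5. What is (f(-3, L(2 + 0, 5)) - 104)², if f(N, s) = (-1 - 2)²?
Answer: 9025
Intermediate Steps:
f(N, s) = 9 (f(N, s) = (-3)² = 9)
(f(-3, L(2 + 0, 5)) - 104)² = (9 - 104)² = (-95)² = 9025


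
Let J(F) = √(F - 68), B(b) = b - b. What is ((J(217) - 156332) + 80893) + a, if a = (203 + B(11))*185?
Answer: -37884 + √149 ≈ -37872.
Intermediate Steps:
B(b) = 0
a = 37555 (a = (203 + 0)*185 = 203*185 = 37555)
J(F) = √(-68 + F)
((J(217) - 156332) + 80893) + a = ((√(-68 + 217) - 156332) + 80893) + 37555 = ((√149 - 156332) + 80893) + 37555 = ((-156332 + √149) + 80893) + 37555 = (-75439 + √149) + 37555 = -37884 + √149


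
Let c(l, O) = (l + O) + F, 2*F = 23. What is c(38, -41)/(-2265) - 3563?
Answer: -16140407/4530 ≈ -3563.0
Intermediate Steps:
F = 23/2 (F = (1/2)*23 = 23/2 ≈ 11.500)
c(l, O) = 23/2 + O + l (c(l, O) = (l + O) + 23/2 = (O + l) + 23/2 = 23/2 + O + l)
c(38, -41)/(-2265) - 3563 = (23/2 - 41 + 38)/(-2265) - 3563 = (17/2)*(-1/2265) - 3563 = -17/4530 - 3563 = -16140407/4530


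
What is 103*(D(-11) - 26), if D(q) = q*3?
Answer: -6077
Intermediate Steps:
D(q) = 3*q
103*(D(-11) - 26) = 103*(3*(-11) - 26) = 103*(-33 - 26) = 103*(-59) = -6077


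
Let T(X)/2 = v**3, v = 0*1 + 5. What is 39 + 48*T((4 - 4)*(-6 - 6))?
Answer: 12039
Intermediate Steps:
v = 5 (v = 0 + 5 = 5)
T(X) = 250 (T(X) = 2*5**3 = 2*125 = 250)
39 + 48*T((4 - 4)*(-6 - 6)) = 39 + 48*250 = 39 + 12000 = 12039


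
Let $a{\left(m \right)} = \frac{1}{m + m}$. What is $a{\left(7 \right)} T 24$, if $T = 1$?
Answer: $\frac{12}{7} \approx 1.7143$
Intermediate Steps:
$a{\left(m \right)} = \frac{1}{2 m}$
$a{\left(7 \right)} T 24 = \frac{1}{2 \cdot 7} \cdot 1 \cdot 24 = \frac{1}{2} \cdot \frac{1}{7} \cdot 1 \cdot 24 = \frac{1}{14} \cdot 1 \cdot 24 = \frac{1}{14} \cdot 24 = \frac{12}{7}$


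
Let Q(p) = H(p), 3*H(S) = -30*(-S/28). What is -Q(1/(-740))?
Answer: 1/2072 ≈ 0.00048263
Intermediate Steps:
H(S) = 5*S/14 (H(S) = (-30*(-S/28))/3 = (-(-15)*S/14)/3 = (15*S/14)/3 = 5*S/14)
Q(p) = 5*p/14
-Q(1/(-740)) = -5/(14*(-740)) = -5*(-1)/(14*740) = -1*(-1/2072) = 1/2072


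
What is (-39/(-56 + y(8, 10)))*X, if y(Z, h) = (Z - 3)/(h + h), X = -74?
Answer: -11544/223 ≈ -51.767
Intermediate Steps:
y(Z, h) = (-3 + Z)/(2*h) (y(Z, h) = (-3 + Z)/((2*h)) = (-3 + Z)*(1/(2*h)) = (-3 + Z)/(2*h))
(-39/(-56 + y(8, 10)))*X = -39/(-56 + (½)*(-3 + 8)/10)*(-74) = -39/(-56 + (½)*(⅒)*5)*(-74) = -39/(-56 + ¼)*(-74) = -39/(-223/4)*(-74) = -39*(-4/223)*(-74) = (156/223)*(-74) = -11544/223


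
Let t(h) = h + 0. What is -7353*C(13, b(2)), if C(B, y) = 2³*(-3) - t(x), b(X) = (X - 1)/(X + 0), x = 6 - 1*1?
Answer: 213237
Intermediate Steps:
x = 5 (x = 6 - 1 = 5)
t(h) = h
b(X) = (-1 + X)/X
C(B, y) = -29 (C(B, y) = 2³*(-3) - 1*5 = 8*(-3) - 5 = -24 - 5 = -29)
-7353*C(13, b(2)) = -7353*(-29) = 213237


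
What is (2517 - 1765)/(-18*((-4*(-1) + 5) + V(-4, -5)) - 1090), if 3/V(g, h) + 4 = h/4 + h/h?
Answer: -3196/5267 ≈ -0.60680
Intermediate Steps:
V(g, h) = 3/(-3 + h/4) (V(g, h) = 3/(-4 + (h/4 + h/h)) = 3/(-4 + (h*(¼) + 1)) = 3/(-4 + (h/4 + 1)) = 3/(-4 + (1 + h/4)) = 3/(-3 + h/4))
(2517 - 1765)/(-18*((-4*(-1) + 5) + V(-4, -5)) - 1090) = (2517 - 1765)/(-18*((-4*(-1) + 5) + 12/(-12 - 5)) - 1090) = 752/(-18*((4 + 5) + 12/(-17)) - 1090) = 752/(-18*(9 + 12*(-1/17)) - 1090) = 752/(-18*(9 - 12/17) - 1090) = 752/(-18*141/17 - 1090) = 752/(-2538/17 - 1090) = 752/(-21068/17) = 752*(-17/21068) = -3196/5267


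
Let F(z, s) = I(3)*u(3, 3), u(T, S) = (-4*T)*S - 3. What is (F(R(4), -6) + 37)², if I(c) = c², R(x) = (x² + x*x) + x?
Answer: 98596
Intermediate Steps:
u(T, S) = -3 - 4*S*T (u(T, S) = -4*S*T - 3 = -3 - 4*S*T)
R(x) = x + 2*x² (R(x) = (x² + x²) + x = 2*x² + x = x + 2*x²)
F(z, s) = -351 (F(z, s) = 3²*(-3 - 4*3*3) = 9*(-3 - 36) = 9*(-39) = -351)
(F(R(4), -6) + 37)² = (-351 + 37)² = (-314)² = 98596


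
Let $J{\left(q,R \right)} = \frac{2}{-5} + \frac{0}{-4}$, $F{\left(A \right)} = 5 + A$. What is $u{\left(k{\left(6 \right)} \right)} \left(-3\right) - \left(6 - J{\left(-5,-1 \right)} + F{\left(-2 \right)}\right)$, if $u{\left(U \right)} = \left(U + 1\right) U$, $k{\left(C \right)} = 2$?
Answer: $- \frac{137}{5} \approx -27.4$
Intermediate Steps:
$u{\left(U \right)} = U \left(1 + U\right)$ ($u{\left(U \right)} = \left(1 + U\right) U = U \left(1 + U\right)$)
$J{\left(q,R \right)} = - \frac{2}{5}$ ($J{\left(q,R \right)} = 2 \left(- \frac{1}{5}\right) + 0 \left(- \frac{1}{4}\right) = - \frac{2}{5} + 0 = - \frac{2}{5}$)
$u{\left(k{\left(6 \right)} \right)} \left(-3\right) - \left(6 - J{\left(-5,-1 \right)} + F{\left(-2 \right)}\right) = 2 \left(1 + 2\right) \left(-3\right) - \left(9 + \frac{2}{5}\right) = 2 \cdot 3 \left(-3\right) - \frac{47}{5} = 6 \left(-3\right) - \frac{47}{5} = -18 - \frac{47}{5} = - \frac{137}{5}$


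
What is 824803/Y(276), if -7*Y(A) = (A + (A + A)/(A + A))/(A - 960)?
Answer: 3949156764/277 ≈ 1.4257e+7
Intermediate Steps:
Y(A) = -(1 + A)/(7*(-960 + A)) (Y(A) = -(A + (A + A)/(A + A))/(7*(A - 960)) = -(A + (2*A)/((2*A)))/(7*(-960 + A)) = -(A + (2*A)*(1/(2*A)))/(7*(-960 + A)) = -(A + 1)/(7*(-960 + A)) = -(1 + A)/(7*(-960 + A)))
824803/Y(276) = 824803/(((-1 - 1*276)/(7*(-960 + 276)))) = 824803/(((1/7)*(-1 - 276)/(-684))) = 824803/(((1/7)*(-1/684)*(-277))) = 824803/(277/4788) = 824803*(4788/277) = 3949156764/277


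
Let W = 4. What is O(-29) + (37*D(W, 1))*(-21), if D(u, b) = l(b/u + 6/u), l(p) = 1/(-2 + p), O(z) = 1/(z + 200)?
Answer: 531469/171 ≈ 3108.0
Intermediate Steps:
O(z) = 1/(200 + z)
D(u, b) = 1/(-2 + 6/u + b/u) (D(u, b) = 1/(-2 + (b/u + 6/u)) = 1/(-2 + (6/u + b/u)) = 1/(-2 + 6/u + b/u))
O(-29) + (37*D(W, 1))*(-21) = 1/(200 - 29) + (37*(4/(6 + 1 - 2*4)))*(-21) = 1/171 + (37*(4/(6 + 1 - 8)))*(-21) = 1/171 + (37*(4/(-1)))*(-21) = 1/171 + (37*(4*(-1)))*(-21) = 1/171 + (37*(-4))*(-21) = 1/171 - 148*(-21) = 1/171 + 3108 = 531469/171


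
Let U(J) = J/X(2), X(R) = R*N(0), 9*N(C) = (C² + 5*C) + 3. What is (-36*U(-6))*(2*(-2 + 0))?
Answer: -1296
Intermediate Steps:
N(C) = ⅓ + C²/9 + 5*C/9 (N(C) = ((C² + 5*C) + 3)/9 = (3 + C² + 5*C)/9 = ⅓ + C²/9 + 5*C/9)
X(R) = R/3 (X(R) = R*(⅓ + (⅑)*0² + (5/9)*0) = R*(⅓ + (⅑)*0 + 0) = R*(⅓ + 0 + 0) = R*(⅓) = R/3)
U(J) = 3*J/2 (U(J) = J/(((⅓)*2)) = J/(⅔) = J*(3/2) = 3*J/2)
(-36*U(-6))*(2*(-2 + 0)) = (-54*(-6))*(2*(-2 + 0)) = (-36*(-9))*(2*(-2)) = 324*(-4) = -1296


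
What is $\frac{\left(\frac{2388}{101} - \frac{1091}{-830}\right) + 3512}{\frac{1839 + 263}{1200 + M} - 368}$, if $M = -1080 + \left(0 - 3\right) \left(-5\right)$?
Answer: $- \frac{8005586157}{797692748} \approx -10.036$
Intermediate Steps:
$M = -1065$ ($M = -1080 - -15 = -1080 + 15 = -1065$)
$\frac{\left(\frac{2388}{101} - \frac{1091}{-830}\right) + 3512}{\frac{1839 + 263}{1200 + M} - 368} = \frac{\left(\frac{2388}{101} - \frac{1091}{-830}\right) + 3512}{\frac{1839 + 263}{1200 - 1065} - 368} = \frac{\left(2388 \cdot \frac{1}{101} - - \frac{1091}{830}\right) + 3512}{\frac{2102}{135} - 368} = \frac{\left(\frac{2388}{101} + \frac{1091}{830}\right) + 3512}{2102 \cdot \frac{1}{135} - 368} = \frac{\frac{2092231}{83830} + 3512}{\frac{2102}{135} - 368} = \frac{296503191}{83830 \left(- \frac{47578}{135}\right)} = \frac{296503191}{83830} \left(- \frac{135}{47578}\right) = - \frac{8005586157}{797692748}$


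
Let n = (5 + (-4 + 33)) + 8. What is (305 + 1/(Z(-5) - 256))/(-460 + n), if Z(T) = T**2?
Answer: -35227/48279 ≈ -0.72965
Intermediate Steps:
n = 42 (n = (5 + 29) + 8 = 34 + 8 = 42)
(305 + 1/(Z(-5) - 256))/(-460 + n) = (305 + 1/((-5)**2 - 256))/(-460 + 42) = (305 + 1/(25 - 256))/(-418) = (305 + 1/(-231))*(-1/418) = (305 - 1/231)*(-1/418) = (70454/231)*(-1/418) = -35227/48279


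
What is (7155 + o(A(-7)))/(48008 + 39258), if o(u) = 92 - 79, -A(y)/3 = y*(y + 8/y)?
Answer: 3584/43633 ≈ 0.082140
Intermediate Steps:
A(y) = -3*y*(y + 8/y)
o(u) = 13
(7155 + o(A(-7)))/(48008 + 39258) = (7155 + 13)/(48008 + 39258) = 7168/87266 = 7168*(1/87266) = 3584/43633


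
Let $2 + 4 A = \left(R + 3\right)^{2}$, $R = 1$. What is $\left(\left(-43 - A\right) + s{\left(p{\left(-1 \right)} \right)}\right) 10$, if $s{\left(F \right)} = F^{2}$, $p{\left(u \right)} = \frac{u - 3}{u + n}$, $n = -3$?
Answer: $-455$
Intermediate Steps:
$A = \frac{7}{2}$ ($A = - \frac{1}{2} + \frac{\left(1 + 3\right)^{2}}{4} = - \frac{1}{2} + \frac{4^{2}}{4} = - \frac{1}{2} + \frac{1}{4} \cdot 16 = - \frac{1}{2} + 4 = \frac{7}{2} \approx 3.5$)
$p{\left(u \right)} = 1$ ($p{\left(u \right)} = \frac{u - 3}{u - 3} = \frac{-3 + u}{-3 + u} = 1$)
$\left(\left(-43 - A\right) + s{\left(p{\left(-1 \right)} \right)}\right) 10 = \left(\left(-43 - \frac{7}{2}\right) + 1^{2}\right) 10 = \left(\left(-43 - \frac{7}{2}\right) + 1\right) 10 = \left(- \frac{93}{2} + 1\right) 10 = \left(- \frac{91}{2}\right) 10 = -455$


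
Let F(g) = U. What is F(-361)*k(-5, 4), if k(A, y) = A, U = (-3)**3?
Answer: 135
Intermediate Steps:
U = -27
F(g) = -27
F(-361)*k(-5, 4) = -27*(-5) = 135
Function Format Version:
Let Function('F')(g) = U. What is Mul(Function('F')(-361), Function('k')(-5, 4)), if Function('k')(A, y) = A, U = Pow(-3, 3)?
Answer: 135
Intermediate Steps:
U = -27
Function('F')(g) = -27
Mul(Function('F')(-361), Function('k')(-5, 4)) = Mul(-27, -5) = 135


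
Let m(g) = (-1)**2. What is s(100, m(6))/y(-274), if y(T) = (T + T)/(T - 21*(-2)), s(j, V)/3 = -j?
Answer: -17400/137 ≈ -127.01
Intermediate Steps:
m(g) = 1
s(j, V) = -3*j (s(j, V) = 3*(-j) = -3*j)
y(T) = 2*T/(42 + T) (y(T) = (2*T)/(T + 42) = (2*T)/(42 + T) = 2*T/(42 + T))
s(100, m(6))/y(-274) = (-3*100)/((2*(-274)/(42 - 274))) = -300/(2*(-274)/(-232)) = -300/(2*(-274)*(-1/232)) = -300/137/58 = -300*58/137 = -17400/137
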